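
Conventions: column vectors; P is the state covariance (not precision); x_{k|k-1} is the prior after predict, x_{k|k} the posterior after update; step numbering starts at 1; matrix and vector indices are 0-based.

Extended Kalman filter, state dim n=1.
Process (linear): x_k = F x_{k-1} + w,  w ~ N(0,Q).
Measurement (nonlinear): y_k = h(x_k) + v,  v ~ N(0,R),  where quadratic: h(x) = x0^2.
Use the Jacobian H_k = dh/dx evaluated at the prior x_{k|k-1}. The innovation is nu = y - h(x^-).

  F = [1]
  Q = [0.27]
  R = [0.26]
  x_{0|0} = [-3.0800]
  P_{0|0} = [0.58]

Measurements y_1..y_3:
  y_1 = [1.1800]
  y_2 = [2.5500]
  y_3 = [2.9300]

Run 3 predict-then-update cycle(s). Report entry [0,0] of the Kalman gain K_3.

step 1: x^-=[-3.0800]  P^-=[0.8500]  H_jac=[-6.1600]  S=[32.5138]  K=[-0.1610]  nu=[-8.3064]  x^+=[-1.7423]  P^+=[0.0068]
step 2: x^-=[-1.7423]  P^-=[0.2768]  H_jac=[-3.4847]  S=[3.6212]  K=[-0.2664]  nu=[-0.4858]  x^+=[-1.6130]  P^+=[0.0199]
step 3: x^-=[-1.6130]  P^-=[0.2899]  H_jac=[-3.2259]  S=[3.2766]  K=[-0.2854]  nu=[0.3284]  x^+=[-1.7067]  P^+=[0.0230]

K[0,0] = -0.2854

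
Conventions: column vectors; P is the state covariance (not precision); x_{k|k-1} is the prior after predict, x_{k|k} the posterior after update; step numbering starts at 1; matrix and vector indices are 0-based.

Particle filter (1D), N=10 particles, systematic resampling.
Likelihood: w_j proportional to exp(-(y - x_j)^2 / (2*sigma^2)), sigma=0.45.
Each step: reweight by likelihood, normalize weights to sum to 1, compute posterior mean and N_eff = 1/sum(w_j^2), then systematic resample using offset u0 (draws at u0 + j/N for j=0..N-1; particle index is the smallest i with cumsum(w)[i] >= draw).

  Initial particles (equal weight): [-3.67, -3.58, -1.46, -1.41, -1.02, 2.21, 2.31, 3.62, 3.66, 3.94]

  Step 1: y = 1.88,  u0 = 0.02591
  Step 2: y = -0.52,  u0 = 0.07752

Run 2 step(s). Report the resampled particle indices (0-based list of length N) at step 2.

resampled_idx = [0, 1, 1, 2, 3, 4, 4, 5, 6, 9]

step 1: w=[0.0000, 0.0000, 0.0000, 0.0000, 0.0000, 0.5464, 0.4529, 0.0004, 0.0003, 0.0000]  mean=2.2563  Neff=1.9855  idx=[5, 5, 5, 5, 5, 5, 6, 6, 6, 6]
step 2: w=[0.1426, 0.1426, 0.1426, 0.1426, 0.1426, 0.1426, 0.0361, 0.0361, 0.0361, 0.0361]  mean=2.2245  Neff=7.8618  idx=[0, 1, 1, 2, 3, 4, 4, 5, 6, 9]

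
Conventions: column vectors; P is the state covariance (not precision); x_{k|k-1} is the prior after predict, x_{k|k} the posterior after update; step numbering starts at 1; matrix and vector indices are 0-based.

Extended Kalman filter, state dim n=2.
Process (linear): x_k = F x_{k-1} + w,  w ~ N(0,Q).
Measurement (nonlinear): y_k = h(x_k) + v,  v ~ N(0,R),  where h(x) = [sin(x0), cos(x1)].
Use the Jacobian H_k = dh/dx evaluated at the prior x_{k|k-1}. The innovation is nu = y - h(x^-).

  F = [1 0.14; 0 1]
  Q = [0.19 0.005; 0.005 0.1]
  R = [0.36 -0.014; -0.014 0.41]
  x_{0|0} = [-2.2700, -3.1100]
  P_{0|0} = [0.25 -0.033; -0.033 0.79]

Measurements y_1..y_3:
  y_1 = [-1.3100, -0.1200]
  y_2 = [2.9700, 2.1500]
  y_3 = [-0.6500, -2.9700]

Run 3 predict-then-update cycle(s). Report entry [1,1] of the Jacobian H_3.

H_jac[1,1] = 0.6445

step 1: x^-=[-2.7054, -3.1100]  P^-=[0.4462 0.0826; 0.0826 0.8900]  H_jac=[-0.9064 0.0000; 0.0000 0.0316]  S=[0.7266 -0.0164; -0.0164 0.4109]  K=[-0.5570 -0.0158; -0.1016 0.0644]  nu=[-0.8875, 0.8795]  x^+=[-2.2250, -2.9632]  P^+=[0.2210 0.0413; 0.0413 0.8806]
step 2: x^-=[-2.6398, -2.9632]  P^-=[0.4398 0.1696; 0.1696 0.9806]  H_jac=[-0.8767 0.0000; 0.0000 0.1774]  S=[0.6981 -0.0404; -0.0404 0.4409]  K=[-0.5514 0.0178; -0.1912 0.3771]  nu=[3.4510, 3.1341]  x^+=[-4.4869, -2.4412]  P^+=[0.2267 0.0845; 0.0845 0.8865]
step 3: x^-=[-4.8287, -2.4412]  P^-=[0.4577 0.2137; 0.2137 0.9865]  H_jac=[0.1160 0.0000; 0.0000 0.6445]  S=[0.3662 0.0020; 0.0020 0.8198]  K=[0.1441 0.1676; 0.0635 0.7754]  nu=[-1.6432, -2.2054]  x^+=[-5.4352, -4.2557]  P^+=[0.4270 0.1035; 0.1035 0.4919]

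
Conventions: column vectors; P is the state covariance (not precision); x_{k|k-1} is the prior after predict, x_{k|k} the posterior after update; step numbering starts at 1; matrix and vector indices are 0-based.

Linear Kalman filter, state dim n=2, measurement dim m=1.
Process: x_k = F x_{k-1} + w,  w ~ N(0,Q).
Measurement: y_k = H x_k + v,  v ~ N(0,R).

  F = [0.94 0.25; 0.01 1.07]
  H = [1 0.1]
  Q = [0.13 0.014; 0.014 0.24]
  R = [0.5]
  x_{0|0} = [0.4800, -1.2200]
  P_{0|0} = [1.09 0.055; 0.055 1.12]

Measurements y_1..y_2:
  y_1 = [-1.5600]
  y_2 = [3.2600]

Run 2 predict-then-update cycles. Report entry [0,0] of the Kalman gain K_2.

K[0,0] = 0.5030

step 1: x^-=[0.1462, -1.3006]  P^-=[1.1890 0.3793; 0.3793 1.5236]  S=[1.7801]  K=[0.6892; 0.2987]  nu=[-1.5761]  x^+=[-0.9401, -1.7714]  P^+=[0.3433 0.0129; 0.0129 1.3648]
step 2: x^-=[-1.3266, -1.9047]  P^-=[0.5247 0.3953; 0.3953 1.8028]  S=[1.1218]  K=[0.5030; 0.5131]  nu=[4.7771]  x^+=[1.0762, 0.5462]  P^+=[0.2409 0.1058; 0.1058 1.5075]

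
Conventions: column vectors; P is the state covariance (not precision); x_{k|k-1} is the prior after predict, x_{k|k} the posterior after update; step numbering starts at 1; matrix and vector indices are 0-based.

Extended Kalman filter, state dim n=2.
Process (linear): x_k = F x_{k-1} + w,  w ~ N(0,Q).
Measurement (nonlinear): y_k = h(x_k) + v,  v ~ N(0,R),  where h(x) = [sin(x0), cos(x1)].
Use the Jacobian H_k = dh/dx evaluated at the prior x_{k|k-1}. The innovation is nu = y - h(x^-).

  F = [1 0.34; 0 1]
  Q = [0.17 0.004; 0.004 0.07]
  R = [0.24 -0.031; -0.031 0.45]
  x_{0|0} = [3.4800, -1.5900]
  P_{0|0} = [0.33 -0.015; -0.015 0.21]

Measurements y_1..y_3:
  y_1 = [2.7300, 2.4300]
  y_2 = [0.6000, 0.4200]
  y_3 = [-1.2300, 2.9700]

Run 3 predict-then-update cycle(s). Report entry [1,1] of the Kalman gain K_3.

step 1: x^-=[2.9394, -1.5900]  P^-=[0.5141 0.0604; 0.0604 0.2800]  H_jac=[-0.9796 0.0000; 0.0000 0.9998]  S=[0.7333 -0.0902; -0.0902 0.7299]  K=[-0.6870 -0.0021; -0.0340 0.3793]  nu=[2.5292, 2.4492]  x^+=[1.1967, -0.7470]  P^+=[0.1682 0.0203; 0.0203 0.1718]
step 2: x^-=[0.9427, -0.7470]  P^-=[0.3719 0.0828; 0.0828 0.2418]  H_jac=[0.5876 0.0000; 0.0000 0.6795]  S=[0.3684 0.0020; 0.0020 0.5616]  K=[0.5927 0.0980; 0.1304 0.2920]  nu=[-0.2092, -0.3137]  x^+=[0.7880, -0.8659]  P^+=[0.2369 0.0378; 0.0378 0.1875]
step 3: x^-=[0.4936, -0.8659]  P^-=[0.4543 0.1056; 0.1056 0.2575]  H_jac=[0.8806 0.0000; 0.0000 0.7617]  S=[0.5923 0.0398; 0.0398 0.5994]  K=[0.6694 0.0897; 0.1356 0.3182]  nu=[-1.7038, 2.3221]  x^+=[-0.4386, -0.3581]  P^+=[0.1793 0.0257; 0.0257 0.1825]

K[1,1] = 0.3182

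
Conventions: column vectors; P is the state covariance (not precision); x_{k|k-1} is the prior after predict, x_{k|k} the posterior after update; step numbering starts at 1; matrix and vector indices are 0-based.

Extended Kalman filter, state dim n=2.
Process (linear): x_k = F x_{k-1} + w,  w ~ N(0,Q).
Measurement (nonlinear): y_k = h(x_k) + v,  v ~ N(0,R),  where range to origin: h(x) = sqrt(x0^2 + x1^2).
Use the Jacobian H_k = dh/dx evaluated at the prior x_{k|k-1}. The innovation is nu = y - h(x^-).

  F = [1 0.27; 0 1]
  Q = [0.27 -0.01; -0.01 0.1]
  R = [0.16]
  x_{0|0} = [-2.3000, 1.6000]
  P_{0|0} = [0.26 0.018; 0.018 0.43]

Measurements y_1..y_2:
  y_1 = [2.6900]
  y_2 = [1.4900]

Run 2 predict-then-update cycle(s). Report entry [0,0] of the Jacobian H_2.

H_jac[0,0] = -0.6736

step 1: x^-=[-1.8680, 1.6000]  P^-=[0.5711 0.1241; 0.1241 0.5300]  H_jac=[-0.7595 0.6505]  S=[0.5911]  K=[-0.5972; 0.4239]  nu=[0.2304]  x^+=[-2.0056, 1.6977]  P^+=[0.3603 0.2737; 0.2737 0.4238]
step 2: x^-=[-1.5473, 1.6977]  P^-=[0.8090 0.3781; 0.3781 0.5238]  H_jac=[-0.6736 0.7391]  S=[0.4367]  K=[-0.6079; 0.3033]  nu=[-0.8070]  x^+=[-1.0567, 1.4530]  P^+=[0.6476 0.4586; 0.4586 0.4837]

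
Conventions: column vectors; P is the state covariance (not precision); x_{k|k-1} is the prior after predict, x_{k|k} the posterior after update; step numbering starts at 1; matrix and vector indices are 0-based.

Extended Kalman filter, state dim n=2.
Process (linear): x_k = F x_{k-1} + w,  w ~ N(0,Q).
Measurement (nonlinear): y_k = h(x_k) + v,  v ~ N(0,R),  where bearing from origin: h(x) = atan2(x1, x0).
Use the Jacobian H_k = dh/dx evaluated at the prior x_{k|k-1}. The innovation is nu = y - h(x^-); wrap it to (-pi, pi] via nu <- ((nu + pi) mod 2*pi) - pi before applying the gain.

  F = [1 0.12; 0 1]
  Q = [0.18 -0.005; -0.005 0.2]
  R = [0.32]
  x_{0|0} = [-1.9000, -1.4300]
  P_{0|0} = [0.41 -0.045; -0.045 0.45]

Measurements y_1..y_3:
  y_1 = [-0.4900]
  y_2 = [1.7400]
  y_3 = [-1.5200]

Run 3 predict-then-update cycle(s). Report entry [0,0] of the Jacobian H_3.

H_jac[0,0] = 0.1455

step 1: x^-=[-2.0716, -1.4300]  P^-=[0.5857 0.0040; 0.0040 0.6500]  H_jac=[0.2257 -0.3269]  S=[0.4187]  K=[0.3125; -0.5054]  nu=[2.0474]  x^+=[-1.4317, -2.4647]  P^+=[0.5448 0.0701; 0.0701 0.5431]
step 2: x^-=[-1.7275, -2.4647]  P^-=[0.7494 0.1303; 0.1303 0.7431]  H_jac=[0.2721 -0.1907]  S=[0.3890]  K=[0.4603; -0.2731]  nu=[-2.3611]  x^+=[-2.8143, -1.8198]  P^+=[0.6670 0.1792; 0.1792 0.7140]
step 3: x^-=[-3.0327, -1.8198]  P^-=[0.9003 0.2599; 0.2599 0.9140]  H_jac=[0.1455 -0.2424]  S=[0.3744]  K=[0.1815; -0.4908]  nu=[1.0811]  x^+=[-2.8364, -2.3505]  P^+=[0.8880 0.2933; 0.2933 0.8238]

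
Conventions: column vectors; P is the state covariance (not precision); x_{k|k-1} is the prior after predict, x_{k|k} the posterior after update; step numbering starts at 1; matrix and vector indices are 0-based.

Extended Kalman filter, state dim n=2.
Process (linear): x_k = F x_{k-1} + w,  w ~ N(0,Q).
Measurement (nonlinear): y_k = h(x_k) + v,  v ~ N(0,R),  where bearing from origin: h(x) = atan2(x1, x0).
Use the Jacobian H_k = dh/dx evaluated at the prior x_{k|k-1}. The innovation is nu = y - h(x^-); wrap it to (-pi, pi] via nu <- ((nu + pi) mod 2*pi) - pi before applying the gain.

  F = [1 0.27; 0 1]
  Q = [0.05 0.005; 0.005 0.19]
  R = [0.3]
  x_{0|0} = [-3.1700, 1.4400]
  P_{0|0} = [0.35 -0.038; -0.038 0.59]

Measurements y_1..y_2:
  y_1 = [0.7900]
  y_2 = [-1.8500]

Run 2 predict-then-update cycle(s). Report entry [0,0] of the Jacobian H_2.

H_jac[0,0] = -0.2787

step 1: x^-=[-2.7812, 1.4400]  P^-=[0.4225 0.1263; 0.1263 0.7800]  H_jac=[-0.1468 -0.2835]  S=[0.3823]  K=[-0.2559; -0.6270]  nu=[-1.8738]  x^+=[-2.3017, 2.6148]  P^+=[0.3975 0.0650; 0.0650 0.6297]
step 2: x^-=[-1.5957, 2.6148]  P^-=[0.5284 0.2400; 0.2400 0.8197]  H_jac=[-0.2787 -0.1701]  S=[0.3875]  K=[-0.4854; -0.5323]  nu=[2.3145]  x^+=[-2.7190, 1.3828]  P^+=[0.4372 0.1399; 0.1399 0.7099]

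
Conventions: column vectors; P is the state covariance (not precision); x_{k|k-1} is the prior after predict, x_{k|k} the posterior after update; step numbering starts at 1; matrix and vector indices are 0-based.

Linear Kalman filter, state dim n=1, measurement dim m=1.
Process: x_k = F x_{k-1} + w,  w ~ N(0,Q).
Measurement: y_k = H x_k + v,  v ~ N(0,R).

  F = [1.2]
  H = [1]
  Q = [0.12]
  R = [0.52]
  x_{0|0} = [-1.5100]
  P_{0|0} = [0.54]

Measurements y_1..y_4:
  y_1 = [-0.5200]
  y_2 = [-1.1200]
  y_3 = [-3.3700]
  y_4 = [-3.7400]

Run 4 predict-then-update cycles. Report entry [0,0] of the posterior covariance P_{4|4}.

step 1: x^-=[-1.8120]  P^-=[0.8976]  S=[1.4176]  K=[0.6332]  nu=[1.2920]  x^+=[-0.9939]  P^+=[0.3293]
step 2: x^-=[-1.1927]  P^-=[0.5941]  S=[1.1141]  K=[0.5333]  nu=[0.0727]  x^+=[-1.1539]  P^+=[0.2773]
step 3: x^-=[-1.3847]  P^-=[0.5193]  S=[1.0393]  K=[0.4997]  nu=[-1.9853]  x^+=[-2.3767]  P^+=[0.2598]
step 4: x^-=[-2.8520]  P^-=[0.4942]  S=[1.0142]  K=[0.4873]  nu=[-0.8880]  x^+=[-3.2847]  P^+=[0.2534]

P_post[0,0] = 0.2534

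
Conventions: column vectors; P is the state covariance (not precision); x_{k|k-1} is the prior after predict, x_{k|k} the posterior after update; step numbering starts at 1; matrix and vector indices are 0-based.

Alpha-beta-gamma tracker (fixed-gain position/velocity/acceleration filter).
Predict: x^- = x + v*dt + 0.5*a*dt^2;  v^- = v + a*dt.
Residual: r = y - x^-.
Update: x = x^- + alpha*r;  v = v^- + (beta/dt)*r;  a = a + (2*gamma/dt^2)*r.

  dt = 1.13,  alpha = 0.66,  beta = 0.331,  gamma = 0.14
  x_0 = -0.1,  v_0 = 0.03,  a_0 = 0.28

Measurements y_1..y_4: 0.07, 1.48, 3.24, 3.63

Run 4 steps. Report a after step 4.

step 1: x_pred=0.1127  r=-0.0427  x^+=0.0845  v^+=0.3339  a^+=0.2706
step 2: x_pred=0.6346  r=0.8454  x^+=1.1926  v^+=0.8874  a^+=0.4560
step 3: x_pred=2.4864  r=0.7536  x^+=2.9838  v^+=1.6234  a^+=0.6213
step 4: x_pred=5.2149  r=-1.5849  x^+=4.1689  v^+=1.8612  a^+=0.2737

a_post = 0.2737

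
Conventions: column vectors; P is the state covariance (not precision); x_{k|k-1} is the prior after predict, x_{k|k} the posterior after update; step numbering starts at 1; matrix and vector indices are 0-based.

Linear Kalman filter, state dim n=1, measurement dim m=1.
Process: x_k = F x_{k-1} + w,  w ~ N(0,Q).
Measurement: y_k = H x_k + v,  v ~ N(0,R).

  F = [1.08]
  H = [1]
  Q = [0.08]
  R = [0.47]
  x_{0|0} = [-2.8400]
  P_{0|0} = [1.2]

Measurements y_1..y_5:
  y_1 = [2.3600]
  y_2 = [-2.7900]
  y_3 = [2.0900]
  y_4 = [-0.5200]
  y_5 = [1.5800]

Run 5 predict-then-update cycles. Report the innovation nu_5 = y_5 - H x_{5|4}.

step 1: x^-=[-3.0672]  P^-=[1.4797]  S=[1.9497]  K=[0.7589]  nu=[5.4272]  x^+=[1.0517]  P^+=[0.3567]
step 2: x^-=[1.1358]  P^-=[0.4961]  S=[0.9661]  K=[0.5135]  nu=[-3.9258]  x^+=[-0.8800]  P^+=[0.2413]
step 3: x^-=[-0.9504]  P^-=[0.3615]  S=[0.8315]  K=[0.4348]  nu=[3.0404]  x^+=[0.3714]  P^+=[0.2043]
step 4: x^-=[0.4011]  P^-=[0.3183]  S=[0.7883]  K=[0.4038]  nu=[-0.9211]  x^+=[0.0292]  P^+=[0.1898]
step 5: x^-=[0.0315]  P^-=[0.3014]  S=[0.7714]  K=[0.3907]  nu=[1.5485]  x^+=[0.6365]  P^+=[0.1836]

innov = [1.5485]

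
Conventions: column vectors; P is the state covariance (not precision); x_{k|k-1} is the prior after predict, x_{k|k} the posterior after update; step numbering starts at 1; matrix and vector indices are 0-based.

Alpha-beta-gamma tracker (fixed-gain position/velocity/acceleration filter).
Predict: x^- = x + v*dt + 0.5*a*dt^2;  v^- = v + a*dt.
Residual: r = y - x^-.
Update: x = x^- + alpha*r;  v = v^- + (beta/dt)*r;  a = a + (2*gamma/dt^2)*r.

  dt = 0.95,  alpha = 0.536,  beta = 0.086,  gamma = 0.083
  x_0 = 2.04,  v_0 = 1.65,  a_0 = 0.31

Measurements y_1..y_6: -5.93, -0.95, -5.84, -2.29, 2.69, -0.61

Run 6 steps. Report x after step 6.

x_post = -3.0459

step 1: x_pred=3.7474  r=-9.6774  x^+=-1.4397  v^+=1.0684  a^+=-1.4700
step 2: x_pred=-1.0880  r=0.1380  x^+=-1.0140  v^+=-0.3156  a^+=-1.4446
step 3: x_pred=-1.9657  r=-3.8743  x^+=-4.0423  v^+=-2.0387  a^+=-2.1572
step 4: x_pred=-6.9525  r=4.6625  x^+=-4.4534  v^+=-3.6660  a^+=-1.2996
step 5: x_pred=-8.5225  r=11.2125  x^+=-2.5126  v^+=-3.8856  a^+=0.7627
step 6: x_pred=-5.8597  r=5.2497  x^+=-3.0459  v^+=-2.6858  a^+=1.7283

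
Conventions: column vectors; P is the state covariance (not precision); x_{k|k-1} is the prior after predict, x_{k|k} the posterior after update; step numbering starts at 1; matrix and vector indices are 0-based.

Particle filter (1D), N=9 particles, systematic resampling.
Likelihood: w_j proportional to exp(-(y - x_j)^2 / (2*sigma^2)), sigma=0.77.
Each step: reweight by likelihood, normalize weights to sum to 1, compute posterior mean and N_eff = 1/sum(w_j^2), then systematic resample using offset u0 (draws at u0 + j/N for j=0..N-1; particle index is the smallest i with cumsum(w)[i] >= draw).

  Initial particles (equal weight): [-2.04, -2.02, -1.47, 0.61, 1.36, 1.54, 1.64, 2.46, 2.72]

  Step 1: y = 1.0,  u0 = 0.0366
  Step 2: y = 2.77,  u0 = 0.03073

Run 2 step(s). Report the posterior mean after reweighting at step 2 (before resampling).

post_mean = 1.5024

step 1: w=[0.0001, 0.0001, 0.0017, 0.2498, 0.2546, 0.2221, 0.2011, 0.0471, 0.0234]  mean=1.3470  Neff=4.5504  idx=[3, 3, 4, 4, 4, 5, 5, 6, 6]
step 2: w=[0.0106, 0.0106, 0.1016, 0.1016, 0.1016, 0.1517, 0.1517, 0.1852, 0.1852]  mean=1.5024  Neff=6.8567  idx=[2, 3, 4, 5, 5, 6, 7, 7, 8]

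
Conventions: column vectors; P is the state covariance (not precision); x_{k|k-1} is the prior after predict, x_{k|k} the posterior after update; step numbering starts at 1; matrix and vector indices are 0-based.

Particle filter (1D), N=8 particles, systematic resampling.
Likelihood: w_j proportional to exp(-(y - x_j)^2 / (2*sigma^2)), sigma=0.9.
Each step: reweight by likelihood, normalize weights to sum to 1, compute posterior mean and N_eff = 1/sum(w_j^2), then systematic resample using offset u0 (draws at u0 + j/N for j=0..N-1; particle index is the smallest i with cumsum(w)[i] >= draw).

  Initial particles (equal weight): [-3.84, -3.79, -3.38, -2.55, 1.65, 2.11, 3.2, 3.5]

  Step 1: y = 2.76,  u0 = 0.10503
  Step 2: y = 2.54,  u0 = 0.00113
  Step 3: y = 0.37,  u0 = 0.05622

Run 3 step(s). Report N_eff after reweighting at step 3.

N_eff = 3.5468

step 1: w=[0.0000, 0.0000, 0.0000, 0.0000, 0.1647, 0.2714, 0.3126, 0.2513]  mean=2.7243  Neff=3.8217  idx=[4, 5, 5, 6, 6, 6, 7, 7]
step 2: w=[0.1053, 0.1532, 0.1532, 0.1313, 0.1313, 0.1313, 0.0972, 0.0972]  mean=2.7611  Neff=7.7737  idx=[0, 1, 1, 2, 3, 4, 5, 6]
step 3: w=[0.4277, 0.1814, 0.1814, 0.1814, 0.0084, 0.0084, 0.0084, 0.0028]  mean=1.9445  Neff=3.5468  idx=[0, 0, 0, 1, 1, 2, 3, 3]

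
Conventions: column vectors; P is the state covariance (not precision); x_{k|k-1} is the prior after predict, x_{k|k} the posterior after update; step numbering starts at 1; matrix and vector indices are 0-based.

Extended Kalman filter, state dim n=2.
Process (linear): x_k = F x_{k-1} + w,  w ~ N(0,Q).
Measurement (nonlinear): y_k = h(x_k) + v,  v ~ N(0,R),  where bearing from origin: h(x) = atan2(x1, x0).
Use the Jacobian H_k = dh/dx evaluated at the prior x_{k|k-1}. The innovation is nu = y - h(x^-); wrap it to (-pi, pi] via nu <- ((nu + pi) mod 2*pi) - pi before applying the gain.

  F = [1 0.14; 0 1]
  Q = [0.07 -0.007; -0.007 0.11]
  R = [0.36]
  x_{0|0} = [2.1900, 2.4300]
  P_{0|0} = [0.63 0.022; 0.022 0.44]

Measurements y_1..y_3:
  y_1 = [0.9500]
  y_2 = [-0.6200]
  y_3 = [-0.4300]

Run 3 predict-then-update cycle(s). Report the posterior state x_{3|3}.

step 1: x^-=[2.5302, 2.4300]  P^-=[0.7148 0.0766; 0.0766 0.5500]  H_jac=[-0.1975 0.2056]  S=[0.4049]  K=[-0.3097; 0.2419]  nu=[0.1848]  x^+=[2.4730, 2.4747]  P^+=[0.6760 0.1069; 0.1069 0.5263]
step 2: x^-=[2.8194, 2.4747]  P^-=[0.7862 0.1736; 0.1736 0.6363]  H_jac=[-0.1758 0.2003]  S=[0.3976]  K=[-0.2602; 0.2438]  nu=[-1.3404]  x^+=[3.1682, 2.1479]  P^+=[0.7593 0.1988; 0.1988 0.6127]
step 3: x^-=[3.4689, 2.1479]  P^-=[0.8970 0.2776; 0.2776 0.7227]  H_jac=[-0.1290 0.2084]  S=[0.3914]  K=[-0.1479; 0.2932]  nu=[-0.9844]  x^+=[3.6145, 1.8592]  P^+=[0.8884 0.2946; 0.2946 0.6890]

x_post = [3.6145, 1.8592]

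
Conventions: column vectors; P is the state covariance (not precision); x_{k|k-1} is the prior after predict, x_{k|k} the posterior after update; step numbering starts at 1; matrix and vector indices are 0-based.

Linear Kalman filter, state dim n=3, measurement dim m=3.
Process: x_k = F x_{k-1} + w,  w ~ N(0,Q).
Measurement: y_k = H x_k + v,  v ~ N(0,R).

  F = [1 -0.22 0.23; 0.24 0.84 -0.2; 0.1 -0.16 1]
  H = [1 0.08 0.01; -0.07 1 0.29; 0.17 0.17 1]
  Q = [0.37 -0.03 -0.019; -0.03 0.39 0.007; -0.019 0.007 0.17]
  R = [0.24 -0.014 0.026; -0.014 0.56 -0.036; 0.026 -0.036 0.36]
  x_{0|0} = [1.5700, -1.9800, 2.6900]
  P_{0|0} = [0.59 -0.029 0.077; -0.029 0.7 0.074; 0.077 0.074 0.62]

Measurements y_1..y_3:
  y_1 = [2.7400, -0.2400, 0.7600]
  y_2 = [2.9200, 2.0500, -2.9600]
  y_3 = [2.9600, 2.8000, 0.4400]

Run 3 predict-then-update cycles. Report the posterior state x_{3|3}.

x_post = [2.5662, 2.5489, -0.7259]

step 1: x^-=[2.6243, -1.8244, 3.1638]  P^-=[1.0674 -0.0627 0.2723; -0.0627 0.8988 -0.1168; 0.2723 -0.1168 0.8065]  S=[1.3084 -0.0019 0.4794; -0.0019 1.4618 0.1999; 0.4794 0.1999 1.2725]  K=[0.7932 -0.0467 0.0567; 0.0402 0.6071 -0.0906; -0.0397 -0.0251 0.6734]  nu=[0.2300, 0.8506, -2.5398]  x^+=[2.6231, -1.0687, 1.4231]  P^+=[0.1947 -0.0299 0.0147; -0.0299 0.3730 -0.1117; 0.0147 -0.1117 0.2588]
step 2: x^-=[3.1855, -0.5528, 1.8564]  P^-=[0.6277 -0.1163 0.1223; -0.1163 0.6988 -0.1858; 0.1223 -0.1858 0.4799]  S=[0.8558 -0.0871 0.2330; -0.0871 1.2058 -0.0013; 0.2330 -0.0013 0.8500]  K=[0.7043 -0.0526 0.0530; 0.0108 0.5423 -0.1042; -0.0258 -0.0470 0.5590]  nu=[-0.2398, 2.2874, -5.2639]  x^+=[2.6172, 1.2334, -1.1873]  P^+=[0.1737 -0.0335 0.0155; -0.0335 0.3363 -0.1082; 0.0155 -0.1082 0.2180]
step 3: x^-=[2.0728, 1.9016, -1.1229]  P^-=[0.6043 -0.1148 0.1101; -0.1148 0.6674 -0.1701; 0.1101 -0.1701 0.4372]  S=[0.8322 -0.0896 0.2175; -0.0896 1.1800 -0.0019; 0.2175 -0.0019 0.8069]  K=[0.6973 -0.0531 0.0515; 0.0061 0.5309 -0.0948; -0.0235 -0.0442 0.5354]  nu=[0.7463, 1.3691, 0.8872]  x^+=[2.5662, 2.5489, -0.7259]  P^+=[0.1720 -0.0337 0.0151; -0.0337 0.3282 -0.1032; 0.0151 -0.1032 0.2087]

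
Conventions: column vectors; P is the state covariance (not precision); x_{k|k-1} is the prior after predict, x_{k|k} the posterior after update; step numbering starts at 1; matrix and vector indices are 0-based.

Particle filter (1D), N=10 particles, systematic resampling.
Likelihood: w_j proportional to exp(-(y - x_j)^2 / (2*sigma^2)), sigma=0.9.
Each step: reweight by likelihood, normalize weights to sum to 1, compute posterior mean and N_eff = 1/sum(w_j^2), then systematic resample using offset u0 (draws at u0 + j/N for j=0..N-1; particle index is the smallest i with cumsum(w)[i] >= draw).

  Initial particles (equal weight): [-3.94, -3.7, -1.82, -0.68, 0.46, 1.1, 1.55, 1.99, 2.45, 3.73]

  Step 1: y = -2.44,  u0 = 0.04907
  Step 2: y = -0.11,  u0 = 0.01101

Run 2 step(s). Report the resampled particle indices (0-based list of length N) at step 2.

step 1: w=[0.1591, 0.2395, 0.5033, 0.0943, 0.0036, 0.0003, 0.0000, 0.0000, 0.0000, 0.0000]  mean=-2.4910  Neff=2.8998  idx=[0, 0, 1, 1, 2, 2, 2, 2, 2, 3]
step 2: w=[0.0001, 0.0001, 0.0002, 0.0002, 0.1002, 0.1002, 0.1002, 0.1002, 0.1002, 0.4985]  mean=-1.2529  Neff=3.3483  idx=[4, 5, 6, 7, 8, 9, 9, 9, 9, 9]

resampled_idx = [4, 5, 6, 7, 8, 9, 9, 9, 9, 9]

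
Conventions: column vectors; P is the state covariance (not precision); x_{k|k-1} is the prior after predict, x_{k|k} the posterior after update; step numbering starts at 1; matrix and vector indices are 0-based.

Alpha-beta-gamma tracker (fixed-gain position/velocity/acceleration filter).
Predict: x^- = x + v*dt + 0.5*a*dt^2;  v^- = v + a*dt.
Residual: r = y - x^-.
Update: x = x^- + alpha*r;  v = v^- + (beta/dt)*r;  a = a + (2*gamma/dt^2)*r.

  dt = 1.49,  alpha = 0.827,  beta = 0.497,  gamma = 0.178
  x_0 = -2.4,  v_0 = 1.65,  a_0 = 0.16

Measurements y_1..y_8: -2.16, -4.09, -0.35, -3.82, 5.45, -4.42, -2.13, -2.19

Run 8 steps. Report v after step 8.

v_post = -0.8960

step 1: x_pred=0.2361  r=-2.3961  x^+=-1.7455  v^+=1.0892  a^+=-0.2242
step 2: x_pred=-0.3715  r=-3.7185  x^+=-3.4467  v^+=-0.4853  a^+=-0.8205
step 3: x_pred=-5.0805  r=4.7305  x^+=-1.1684  v^+=-0.1299  a^+=-0.0619
step 4: x_pred=-1.4307  r=-2.3893  x^+=-3.4066  v^+=-1.0192  a^+=-0.4451
step 5: x_pred=-5.4192  r=10.8692  x^+=3.5696  v^+=1.9432  a^+=1.2978
step 6: x_pred=7.9057  r=-12.3257  x^+=-2.2877  v^+=-0.2343  a^+=-0.6786
step 7: x_pred=-3.3901  r=1.2601  x^+=-2.3480  v^+=-0.8251  a^+=-0.4766
step 8: x_pred=-4.1065  r=1.9165  x^+=-2.5215  v^+=-0.8960  a^+=-0.1692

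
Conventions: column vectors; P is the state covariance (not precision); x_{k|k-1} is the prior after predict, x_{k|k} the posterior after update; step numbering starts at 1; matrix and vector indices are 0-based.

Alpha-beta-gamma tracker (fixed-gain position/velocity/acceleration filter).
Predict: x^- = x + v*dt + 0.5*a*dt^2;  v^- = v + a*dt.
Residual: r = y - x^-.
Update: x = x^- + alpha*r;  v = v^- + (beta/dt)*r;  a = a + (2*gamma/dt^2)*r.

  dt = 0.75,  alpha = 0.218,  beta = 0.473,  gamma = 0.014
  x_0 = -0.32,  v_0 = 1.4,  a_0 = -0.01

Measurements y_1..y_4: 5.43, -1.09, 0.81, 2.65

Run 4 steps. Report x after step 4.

step 1: x_pred=0.7272  r=4.7028  x^+=1.7524  v^+=4.3584  a^+=0.2241
step 2: x_pred=5.0842  r=-6.1742  x^+=3.7383  v^+=0.6326  a^+=-0.0832
step 3: x_pred=4.1893  r=-3.3793  x^+=3.4526  v^+=-1.5610  a^+=-0.2515
step 4: x_pred=2.2111  r=0.4389  x^+=2.3068  v^+=-1.4728  a^+=-0.2296

x_post = 2.3068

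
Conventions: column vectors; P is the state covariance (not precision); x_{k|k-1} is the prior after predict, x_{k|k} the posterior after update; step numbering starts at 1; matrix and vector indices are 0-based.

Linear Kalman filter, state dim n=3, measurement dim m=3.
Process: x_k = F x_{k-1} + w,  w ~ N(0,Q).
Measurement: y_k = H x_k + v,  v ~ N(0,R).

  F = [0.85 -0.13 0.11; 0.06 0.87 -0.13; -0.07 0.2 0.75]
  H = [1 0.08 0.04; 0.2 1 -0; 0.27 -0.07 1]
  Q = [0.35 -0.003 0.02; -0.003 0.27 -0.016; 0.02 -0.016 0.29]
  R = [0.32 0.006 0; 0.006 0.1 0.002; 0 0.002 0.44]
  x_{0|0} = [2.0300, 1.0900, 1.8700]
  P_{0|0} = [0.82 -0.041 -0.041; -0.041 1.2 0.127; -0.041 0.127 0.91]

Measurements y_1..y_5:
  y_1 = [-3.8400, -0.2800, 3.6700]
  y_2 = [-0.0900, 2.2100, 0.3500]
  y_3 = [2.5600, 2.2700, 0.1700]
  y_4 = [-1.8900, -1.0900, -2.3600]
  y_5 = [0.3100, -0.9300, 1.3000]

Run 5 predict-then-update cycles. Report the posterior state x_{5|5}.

step 1: x^-=[1.7895, 0.8270, 1.4784]  P^-=[0.9715 -0.1214 -0.0277; -0.1214 1.1642 0.1800; -0.0277 0.1800 0.8974]  S=[1.2799 0.1771 0.2835; 0.1771 1.2546 0.1163; 0.2835 0.1163 1.3784]  K=[0.7518 -0.0504 0.0260; -0.1448 0.9292 -0.0010; -0.1415 0.0981 0.6573]  nu=[-5.7548, -1.4649, 1.7663]  x^+=[-2.4171, 0.2973, 3.3100]  P^+=[0.2466 -0.0498 -0.0587; -0.0498 0.1020 0.0220; -0.0587 0.0220 0.3068]
step 2: x^-=[-1.7291, -0.3166, 2.7112]  P^-=[0.5330 -0.0342 -0.0196; -0.0342 0.3440 -0.0161; -0.0196 -0.0161 0.4820]  S=[0.8488 0.1046 0.1419; 0.1046 0.4517 -0.0221; 0.1419 -0.0221 0.9556]  K=[0.6143 0.0201 0.0419; -0.1001 0.7688 -0.0191; -0.0878 0.0010 0.5132]  nu=[1.5560, 2.8725, -1.9165]  x^+=[-0.7957, 1.7724, 1.5941]  P^+=[0.2010 -0.0344 -0.0382; -0.0344 0.0831 0.0082; -0.0382 0.0082 0.2367]
step 3: x^-=[-0.7314, 1.2871, 1.6058]  P^-=[0.4997 -0.0258 -0.0054; -0.0258 0.3328 -0.0207; -0.0054 -0.0207 0.4349]  S=[0.8178 0.1055 0.1446; 0.1055 0.4424 -0.0227; 0.1446 -0.0227 0.9139]  K=[0.5957 0.0281 0.0501; -0.0944 0.7619 -0.0219; -0.0727 -0.0069 0.4872]  nu=[3.1242, 1.1292, -1.1482]  x^+=[1.1040, 1.8776, 0.8116]  P^+=[0.1947 -0.0325 -0.0327; -0.0325 0.0821 0.0064; -0.0327 0.0064 0.2236]
step 4: x^-=[0.7836, 1.5942, 0.9069]  P^-=[0.4956 -0.0252 -0.0022; -0.0252 0.3323 -0.0205; -0.0022 -0.0205 0.4263]  S=[0.8141 0.1053 0.1464; 0.1053 0.4420 -0.0219; 0.1464 -0.0219 0.9067]  K=[0.5932 0.0286 0.0520; -0.0938 0.7615 -0.0222; -0.0696 -0.0069 0.4822]  nu=[-2.8374, -2.8409, -3.3669]  x^+=[-1.1558, -0.2283, -0.4993]  P^+=[0.1938 -0.0322 -0.0316; -0.0322 0.0820 0.0062; -0.0316 0.0062 0.2211]
step 5: x^-=[-1.0077, -0.2031, -0.3392]  P^-=[0.4951 -0.0252 -0.0016; -0.0252 0.3322 -0.0204; -0.0016 -0.0204 0.4247]  S=[0.8137 0.1052 0.1468; 0.1052 0.4420 -0.0216; 0.1468 -0.0216 0.9054]  K=[0.5928 0.0286 0.0524; -0.0937 0.7615 -0.0223; -0.0691 -0.0068 0.4812]  nu=[1.3475, -0.5254, 1.8971]  x^+=[-0.1245, -0.7717, 0.4842]  P^+=[0.1937 -0.0322 -0.0315; -0.0322 0.0820 0.0062; -0.0315 0.0062 0.2206]

x_post = [-0.1245, -0.7717, 0.4842]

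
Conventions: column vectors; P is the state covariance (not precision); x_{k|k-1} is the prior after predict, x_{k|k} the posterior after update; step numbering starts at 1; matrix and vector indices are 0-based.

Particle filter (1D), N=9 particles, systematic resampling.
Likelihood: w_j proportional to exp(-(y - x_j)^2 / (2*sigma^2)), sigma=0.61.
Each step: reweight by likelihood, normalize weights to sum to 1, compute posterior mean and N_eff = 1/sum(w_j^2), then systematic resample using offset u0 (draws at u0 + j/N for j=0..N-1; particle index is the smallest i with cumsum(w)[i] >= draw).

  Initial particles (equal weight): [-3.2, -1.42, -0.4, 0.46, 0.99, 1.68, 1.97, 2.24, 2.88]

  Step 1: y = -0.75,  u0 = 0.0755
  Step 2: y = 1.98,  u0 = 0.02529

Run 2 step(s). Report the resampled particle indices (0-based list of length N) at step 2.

step 1: w=[0.0002, 0.3523, 0.5462, 0.0900, 0.0110, 0.0002, 0.0000, 0.0000, 0.0000]  mean=-0.6666  Neff=2.3220  idx=[1, 1, 1, 2, 2, 2, 2, 2, 3]
step 2: w=[0.0000, 0.0000, 0.0000, 0.0105, 0.0105, 0.0105, 0.0105, 0.0105, 0.9477]  mean=0.4150  Neff=1.1127  idx=[5, 8, 8, 8, 8, 8, 8, 8, 8]

resampled_idx = [5, 8, 8, 8, 8, 8, 8, 8, 8]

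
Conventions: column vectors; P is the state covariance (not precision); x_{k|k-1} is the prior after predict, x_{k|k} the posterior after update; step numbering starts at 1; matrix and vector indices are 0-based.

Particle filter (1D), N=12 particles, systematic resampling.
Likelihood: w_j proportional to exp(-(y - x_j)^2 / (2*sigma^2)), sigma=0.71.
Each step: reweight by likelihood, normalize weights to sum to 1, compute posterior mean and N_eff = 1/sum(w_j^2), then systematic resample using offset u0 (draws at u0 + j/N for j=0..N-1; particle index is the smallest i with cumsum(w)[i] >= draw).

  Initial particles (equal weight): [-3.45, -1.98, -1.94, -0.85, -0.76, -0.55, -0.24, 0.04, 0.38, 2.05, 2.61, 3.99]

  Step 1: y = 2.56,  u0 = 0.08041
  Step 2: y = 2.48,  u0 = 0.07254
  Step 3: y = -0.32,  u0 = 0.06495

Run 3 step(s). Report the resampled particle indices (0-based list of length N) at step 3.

step 1: w=[0.0000, 0.0000, 0.0000, 0.0000, 0.0000, 0.0000, 0.0002, 0.0010, 0.0047, 0.4039, 0.5214, 0.0688]  mean=2.4650  Neff=2.2740  idx=[9, 9, 9, 9, 10, 10, 10, 10, 10, 10, 10, 11]
step 2: w=[0.0807, 0.0807, 0.0807, 0.0807, 0.0953, 0.0953, 0.0953, 0.0953, 0.0953, 0.0953, 0.0953, 0.0101]  mean=2.4432  Neff=11.1447  idx=[0, 1, 2, 3, 4, 5, 6, 7, 8, 9, 10, 10]
step 3: w=[0.2262, 0.2262, 0.2262, 0.2262, 0.0119, 0.0119, 0.0119, 0.0119, 0.0119, 0.0119, 0.0119, 0.0119]  mean=2.1034  Neff=4.8600  idx=[0, 0, 1, 1, 1, 2, 2, 2, 3, 3, 3, 10]

resampled_idx = [0, 0, 1, 1, 1, 2, 2, 2, 3, 3, 3, 10]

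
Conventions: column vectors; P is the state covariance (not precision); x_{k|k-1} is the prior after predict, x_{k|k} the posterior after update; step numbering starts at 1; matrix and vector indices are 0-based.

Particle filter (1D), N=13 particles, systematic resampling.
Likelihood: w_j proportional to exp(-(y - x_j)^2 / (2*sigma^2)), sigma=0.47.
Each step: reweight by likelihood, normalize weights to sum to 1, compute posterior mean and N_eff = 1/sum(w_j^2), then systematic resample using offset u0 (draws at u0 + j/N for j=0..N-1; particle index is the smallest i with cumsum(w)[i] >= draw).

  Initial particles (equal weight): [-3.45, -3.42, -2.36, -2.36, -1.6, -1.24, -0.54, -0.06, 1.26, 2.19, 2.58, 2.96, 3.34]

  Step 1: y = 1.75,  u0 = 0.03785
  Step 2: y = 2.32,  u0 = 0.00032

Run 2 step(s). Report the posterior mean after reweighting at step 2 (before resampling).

post_mean = 2.2285

step 1: w=[0.0000, 0.0000, 0.0000, 0.0000, 0.0000, 0.0000, 0.0000, 0.0004, 0.3933, 0.4370, 0.1424, 0.0246, 0.0022]  mean=1.9003  Neff=2.7281  idx=[8, 8, 8, 8, 8, 9, 9, 9, 9, 9, 9, 10, 10]
step 2: w=[0.0100, 0.0100, 0.0100, 0.0100, 0.0100, 0.1221, 0.1221, 0.1221, 0.1221, 0.1221, 0.1221, 0.1088, 0.1088]  mean=2.2285  Neff=8.8023  idx=[0, 5, 5, 6, 7, 7, 8, 9, 9, 10, 10, 11, 12]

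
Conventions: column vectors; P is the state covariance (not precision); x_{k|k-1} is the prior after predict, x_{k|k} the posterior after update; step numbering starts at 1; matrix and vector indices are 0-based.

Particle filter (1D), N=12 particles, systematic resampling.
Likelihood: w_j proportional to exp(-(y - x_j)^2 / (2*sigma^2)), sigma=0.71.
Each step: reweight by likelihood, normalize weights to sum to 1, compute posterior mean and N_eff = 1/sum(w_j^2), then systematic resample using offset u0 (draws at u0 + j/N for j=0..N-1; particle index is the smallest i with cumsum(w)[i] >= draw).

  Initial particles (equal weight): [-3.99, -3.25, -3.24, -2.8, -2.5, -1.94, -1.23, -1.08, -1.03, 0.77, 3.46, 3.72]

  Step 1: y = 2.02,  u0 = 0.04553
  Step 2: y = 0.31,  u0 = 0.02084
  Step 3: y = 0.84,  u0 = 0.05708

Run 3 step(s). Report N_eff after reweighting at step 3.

N_eff = 12.0000

step 1: w=[0.0000, 0.0000, 0.0000, 0.0000, 0.0000, 0.0000, 0.0001, 0.0002, 0.0002, 0.5344, 0.3219, 0.1432]  mean=2.0575  Neff=2.4408  idx=[9, 9, 9, 9, 9, 9, 10, 10, 10, 10, 11, 11]
step 2: w=[0.1667, 0.1667, 0.1667, 0.1667, 0.1667, 0.1667, 0.0000, 0.0000, 0.0000, 0.0000, 0.0000, 0.0000]  mean=0.7701  Neff=6.0006  idx=[0, 0, 1, 1, 2, 2, 3, 3, 4, 4, 5, 5]
step 3: w=[0.0833, 0.0833, 0.0833, 0.0833, 0.0833, 0.0833, 0.0833, 0.0833, 0.0833, 0.0833, 0.0833, 0.0833]  mean=0.7700  Neff=12.0000  idx=[0, 1, 2, 3, 4, 5, 6, 7, 8, 9, 10, 11]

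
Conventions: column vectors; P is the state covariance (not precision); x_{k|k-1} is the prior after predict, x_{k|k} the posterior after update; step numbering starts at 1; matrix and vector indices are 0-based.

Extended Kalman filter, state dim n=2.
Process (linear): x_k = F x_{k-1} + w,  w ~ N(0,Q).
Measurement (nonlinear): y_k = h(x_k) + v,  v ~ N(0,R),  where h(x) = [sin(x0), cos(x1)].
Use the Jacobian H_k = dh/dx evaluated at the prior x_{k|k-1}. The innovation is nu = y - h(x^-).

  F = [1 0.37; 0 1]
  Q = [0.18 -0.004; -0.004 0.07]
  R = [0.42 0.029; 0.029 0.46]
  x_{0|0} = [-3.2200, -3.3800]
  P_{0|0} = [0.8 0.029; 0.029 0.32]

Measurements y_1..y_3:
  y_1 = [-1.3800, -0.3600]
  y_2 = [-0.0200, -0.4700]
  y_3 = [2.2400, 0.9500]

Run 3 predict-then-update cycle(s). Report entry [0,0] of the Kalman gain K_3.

K[0,0] = 0.9443

step 1: x^-=[-4.4706, -3.3800]  P^-=[1.0453 0.1434; 0.1434 0.3900]  H_jac=[-0.2394 0.0000; 0.0000 -0.2362]  S=[0.4799 0.0371; 0.0371 0.4818]  K=[-0.5192 -0.0303; -0.0571 -0.1868]  nu=[-2.3509, 0.6117]  x^+=[-3.2687, -3.3600]  P^+=[0.9143 0.1228; 0.1228 0.3708]
step 2: x^-=[-4.5119, -3.3600]  P^-=[1.2359 0.2560; 0.2560 0.4408]  H_jac=[-0.1992 0.0000; 0.0000 -0.2167]  S=[0.4690 0.0400; 0.0400 0.4807]  K=[-0.5187 -0.0722; -0.0924 -0.1910]  nu=[-1.0000, 0.5062]  x^+=[-4.0297, -3.3643]  P^+=[1.1042 0.2227; 0.2227 0.4179]
step 3: x^-=[-5.2745, -3.3643]  P^-=[1.5062 0.3733; 0.3733 0.4879]  H_jac=[0.5330 0.0000; 0.0000 -0.2209]  S=[0.8479 -0.0149; -0.0149 0.4838]  K=[0.9443 -0.1412; 0.2308 -0.2156]  nu=[1.3939, 1.9253]  x^+=[-4.2302, -3.4577]  P^+=[0.7364 0.1702; 0.1702 0.4187]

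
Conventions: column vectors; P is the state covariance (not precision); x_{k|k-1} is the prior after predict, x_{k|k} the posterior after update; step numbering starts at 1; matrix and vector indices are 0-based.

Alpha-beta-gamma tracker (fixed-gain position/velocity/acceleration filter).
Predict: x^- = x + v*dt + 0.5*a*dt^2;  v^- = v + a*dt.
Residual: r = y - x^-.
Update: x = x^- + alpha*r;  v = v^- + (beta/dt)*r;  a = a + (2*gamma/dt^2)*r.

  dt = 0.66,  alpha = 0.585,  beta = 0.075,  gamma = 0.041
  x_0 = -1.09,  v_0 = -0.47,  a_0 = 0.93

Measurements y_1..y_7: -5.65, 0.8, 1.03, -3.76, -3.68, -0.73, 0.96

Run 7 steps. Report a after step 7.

a_post = 0.1995

step 1: x_pred=-1.1976  r=-4.4524  x^+=-3.8023  v^+=-0.3621  a^+=0.0919
step 2: x_pred=-4.0213  r=4.8213  x^+=-1.2008  v^+=0.2464  a^+=0.9994
step 3: x_pred=-0.8206  r=1.8506  x^+=0.2620  v^+=1.1163  a^+=1.3478
step 4: x_pred=1.2923  r=-5.0523  x^+=-1.6633  v^+=1.4317  a^+=0.3967
step 5: x_pred=-0.6320  r=-3.0480  x^+=-2.4151  v^+=1.3472  a^+=-0.1771
step 6: x_pred=-1.5645  r=0.8345  x^+=-1.0763  v^+=1.3252  a^+=-0.0200
step 7: x_pred=-0.2061  r=1.1661  x^+=0.4761  v^+=1.4445  a^+=0.1995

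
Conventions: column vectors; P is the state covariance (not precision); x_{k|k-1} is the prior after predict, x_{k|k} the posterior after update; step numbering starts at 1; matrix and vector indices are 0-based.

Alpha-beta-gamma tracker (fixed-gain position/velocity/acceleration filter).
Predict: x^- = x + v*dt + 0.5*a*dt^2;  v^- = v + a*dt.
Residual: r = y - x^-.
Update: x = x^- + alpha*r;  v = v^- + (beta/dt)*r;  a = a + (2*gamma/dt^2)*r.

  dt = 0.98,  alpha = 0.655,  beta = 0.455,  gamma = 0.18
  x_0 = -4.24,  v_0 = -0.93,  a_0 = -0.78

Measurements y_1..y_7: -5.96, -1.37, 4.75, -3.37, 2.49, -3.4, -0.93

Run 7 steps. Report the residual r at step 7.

resid = 4.3070

step 1: x_pred=-5.5260  r=-0.4340  x^+=-5.8103  v^+=-1.8959  a^+=-0.9427
step 2: x_pred=-8.1209  r=6.7509  x^+=-3.6991  v^+=0.3146  a^+=1.5878
step 3: x_pred=-2.6283  r=7.3783  x^+=2.2045  v^+=5.2963  a^+=4.3536
step 4: x_pred=9.4855  r=-12.8555  x^+=1.0651  v^+=3.5942  a^+=-0.4652
step 5: x_pred=4.3640  r=-1.8740  x^+=3.1365  v^+=2.2682  a^+=-1.1677
step 6: x_pred=4.7986  r=-8.1986  x^+=-0.5715  v^+=-2.6827  a^+=-4.2409
step 7: x_pred=-5.2370  r=4.3070  x^+=-2.4159  v^+=-4.8391  a^+=-2.6265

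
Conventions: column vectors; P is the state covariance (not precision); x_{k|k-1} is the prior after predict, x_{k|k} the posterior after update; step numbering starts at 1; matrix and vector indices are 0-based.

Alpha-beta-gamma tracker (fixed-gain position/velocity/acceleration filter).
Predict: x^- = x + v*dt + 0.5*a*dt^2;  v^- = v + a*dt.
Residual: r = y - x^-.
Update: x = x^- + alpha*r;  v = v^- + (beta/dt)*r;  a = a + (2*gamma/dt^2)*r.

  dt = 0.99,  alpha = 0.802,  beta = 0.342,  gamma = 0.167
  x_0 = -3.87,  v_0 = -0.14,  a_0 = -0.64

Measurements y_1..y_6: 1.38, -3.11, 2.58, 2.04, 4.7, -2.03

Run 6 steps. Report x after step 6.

x_post = -0.1974

step 1: x_pred=-4.3222  r=5.7022  x^+=0.2510  v^+=1.1963  a^+=1.3032
step 2: x_pred=2.0739  r=-5.1839  x^+=-2.0836  v^+=0.6956  a^+=-0.4634
step 3: x_pred=-1.6220  r=4.2020  x^+=1.7480  v^+=1.6885  a^+=0.9686
step 4: x_pred=3.8943  r=-1.8543  x^+=2.4071  v^+=2.0068  a^+=0.3367
step 5: x_pred=4.5589  r=0.1411  x^+=4.6721  v^+=2.3889  a^+=0.3848
step 6: x_pred=7.2256  r=-9.2556  x^+=-0.1974  v^+=-0.4276  a^+=-2.7694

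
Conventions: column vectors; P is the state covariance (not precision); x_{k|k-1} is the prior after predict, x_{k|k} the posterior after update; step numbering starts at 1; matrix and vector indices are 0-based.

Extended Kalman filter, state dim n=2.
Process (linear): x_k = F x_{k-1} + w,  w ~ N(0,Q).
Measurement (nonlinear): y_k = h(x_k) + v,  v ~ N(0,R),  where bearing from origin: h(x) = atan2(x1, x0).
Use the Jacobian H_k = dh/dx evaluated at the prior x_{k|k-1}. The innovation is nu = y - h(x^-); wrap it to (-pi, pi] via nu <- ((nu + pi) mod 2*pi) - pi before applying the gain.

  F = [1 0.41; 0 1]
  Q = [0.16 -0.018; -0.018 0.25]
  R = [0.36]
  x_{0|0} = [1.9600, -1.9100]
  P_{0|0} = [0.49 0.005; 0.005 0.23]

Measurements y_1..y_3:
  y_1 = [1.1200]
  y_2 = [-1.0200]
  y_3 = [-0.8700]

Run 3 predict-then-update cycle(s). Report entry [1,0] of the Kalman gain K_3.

step 1: x^-=[1.1769, -1.9100]  P^-=[0.6928 0.0813; 0.0813 0.4800]  H_jac=[0.3795 0.2338]  S=[0.5004]  K=[0.5633; 0.2859]  nu=[2.1386]  x^+=[2.3816, -1.2985]  P^+=[0.5340 0.0007; 0.0007 0.4391]
step 2: x^-=[1.8492, -1.2985]  P^-=[0.7683 0.1627; 0.1627 0.6891]  H_jac=[0.2543 0.3622]  S=[0.5301]  K=[0.4798; 0.5489]  nu=[-0.4078]  x^+=[1.6535, -1.5224]  P^+=[0.6463 0.0231; 0.0231 0.5294]
step 3: x^-=[1.0293, -1.5224]  P^-=[0.9142 0.2222; 0.2222 0.7794]  H_jac=[0.4508 0.3048]  S=[0.6792]  K=[0.7064; 0.4972]  nu=[0.1063]  x^+=[1.1044, -1.4695]  P^+=[0.5753 -0.0164; -0.0164 0.6115]

K[1,0] = 0.4972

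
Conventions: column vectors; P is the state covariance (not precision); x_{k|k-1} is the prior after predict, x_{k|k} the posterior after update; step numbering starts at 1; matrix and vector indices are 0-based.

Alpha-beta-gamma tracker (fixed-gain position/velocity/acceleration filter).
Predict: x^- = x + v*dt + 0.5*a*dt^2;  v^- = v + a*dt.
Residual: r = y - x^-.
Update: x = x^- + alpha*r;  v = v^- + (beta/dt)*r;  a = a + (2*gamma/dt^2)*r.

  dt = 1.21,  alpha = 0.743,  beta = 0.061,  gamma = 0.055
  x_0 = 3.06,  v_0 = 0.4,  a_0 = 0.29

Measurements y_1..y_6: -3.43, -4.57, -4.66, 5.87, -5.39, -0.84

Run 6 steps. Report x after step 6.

x_post = -1.7759

step 1: x_pred=3.7563  r=-7.1863  x^+=-1.5831  v^+=0.3886  a^+=-0.2499
step 2: x_pred=-1.2958  r=-3.2742  x^+=-3.7285  v^+=-0.0788  a^+=-0.4959
step 3: x_pred=-4.1870  r=-0.4730  x^+=-4.5384  v^+=-0.7027  a^+=-0.5314
step 4: x_pred=-5.7778  r=11.6478  x^+=2.8765  v^+=-0.7586  a^+=0.3437
step 5: x_pred=2.2102  r=-7.6002  x^+=-3.4367  v^+=-0.7259  a^+=-0.2273
step 6: x_pred=-4.4815  r=3.6415  x^+=-1.7759  v^+=-0.8174  a^+=0.0462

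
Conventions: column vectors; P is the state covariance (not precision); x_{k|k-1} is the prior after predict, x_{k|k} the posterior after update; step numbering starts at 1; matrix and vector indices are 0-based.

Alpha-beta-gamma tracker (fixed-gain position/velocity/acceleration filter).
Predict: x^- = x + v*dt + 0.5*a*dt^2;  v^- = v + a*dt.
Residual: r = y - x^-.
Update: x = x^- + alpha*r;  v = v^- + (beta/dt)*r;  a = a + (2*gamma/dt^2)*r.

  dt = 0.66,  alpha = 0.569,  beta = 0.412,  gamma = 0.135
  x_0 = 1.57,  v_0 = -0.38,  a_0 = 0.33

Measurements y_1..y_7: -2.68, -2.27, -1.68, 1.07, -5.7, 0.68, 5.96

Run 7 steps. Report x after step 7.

x_post = 4.0827

step 1: x_pred=1.3911  r=-4.0711  x^+=-0.9254  v^+=-2.7035  a^+=-2.1934
step 2: x_pred=-3.1874  r=0.9174  x^+=-2.6654  v^+=-3.5785  a^+=-1.6247
step 3: x_pred=-5.3811  r=3.7011  x^+=-3.2752  v^+=-2.3404  a^+=0.6693
step 4: x_pred=-4.6741  r=5.7441  x^+=-1.4057  v^+=1.6870  a^+=4.2297
step 5: x_pred=0.6289  r=-6.3289  x^+=-2.9722  v^+=0.5278  a^+=0.3068
step 6: x_pred=-2.5571  r=3.2371  x^+=-0.7152  v^+=2.7510  a^+=2.3132
step 7: x_pred=1.6043  r=4.3557  x^+=4.0827  v^+=6.9967  a^+=5.0130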